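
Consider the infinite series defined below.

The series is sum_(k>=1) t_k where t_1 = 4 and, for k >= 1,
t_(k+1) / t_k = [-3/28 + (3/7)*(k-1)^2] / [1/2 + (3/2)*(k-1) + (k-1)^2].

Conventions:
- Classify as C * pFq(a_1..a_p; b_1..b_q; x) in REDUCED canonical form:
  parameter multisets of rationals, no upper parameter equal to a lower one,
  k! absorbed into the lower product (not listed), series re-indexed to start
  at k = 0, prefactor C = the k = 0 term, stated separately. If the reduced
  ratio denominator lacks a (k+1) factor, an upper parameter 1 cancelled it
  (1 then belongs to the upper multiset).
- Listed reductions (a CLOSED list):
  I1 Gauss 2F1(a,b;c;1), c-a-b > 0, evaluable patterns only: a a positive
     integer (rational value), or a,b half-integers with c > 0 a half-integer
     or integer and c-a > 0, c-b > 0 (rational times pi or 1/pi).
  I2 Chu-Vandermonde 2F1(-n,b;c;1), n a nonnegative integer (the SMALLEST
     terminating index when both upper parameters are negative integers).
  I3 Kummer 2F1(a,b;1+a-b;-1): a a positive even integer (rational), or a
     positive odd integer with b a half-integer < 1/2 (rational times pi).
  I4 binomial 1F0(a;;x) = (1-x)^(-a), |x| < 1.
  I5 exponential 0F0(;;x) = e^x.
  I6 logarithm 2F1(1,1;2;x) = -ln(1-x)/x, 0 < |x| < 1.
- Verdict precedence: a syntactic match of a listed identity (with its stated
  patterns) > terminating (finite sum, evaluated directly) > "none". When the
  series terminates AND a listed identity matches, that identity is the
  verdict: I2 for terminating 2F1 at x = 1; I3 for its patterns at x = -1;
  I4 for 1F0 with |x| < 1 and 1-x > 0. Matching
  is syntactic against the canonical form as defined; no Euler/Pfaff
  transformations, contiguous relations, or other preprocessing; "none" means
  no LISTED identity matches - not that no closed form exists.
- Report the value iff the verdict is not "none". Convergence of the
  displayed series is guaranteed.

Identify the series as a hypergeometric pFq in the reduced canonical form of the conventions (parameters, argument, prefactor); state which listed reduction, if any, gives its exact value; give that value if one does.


Classification (C = 4): 1F0 with upper {-1/2}, lower {-}, argument x = 3/7. Verdict at x = 3/7: the binomial series (I4) matches (the 1F0 binomial series: exponent 1/2, x = 3/7). Sum: 4 * (4/7)^(1/2).

The tell: with t_0 = 4, roots of the ratio polynomials (C = 4) are the negated parameters.
Step ratio: r(k) = (3/7) * (k-1/2) / [(k+1)] - poly over poly, x = (3/7) from leading terms; C = 4 at k = 0.


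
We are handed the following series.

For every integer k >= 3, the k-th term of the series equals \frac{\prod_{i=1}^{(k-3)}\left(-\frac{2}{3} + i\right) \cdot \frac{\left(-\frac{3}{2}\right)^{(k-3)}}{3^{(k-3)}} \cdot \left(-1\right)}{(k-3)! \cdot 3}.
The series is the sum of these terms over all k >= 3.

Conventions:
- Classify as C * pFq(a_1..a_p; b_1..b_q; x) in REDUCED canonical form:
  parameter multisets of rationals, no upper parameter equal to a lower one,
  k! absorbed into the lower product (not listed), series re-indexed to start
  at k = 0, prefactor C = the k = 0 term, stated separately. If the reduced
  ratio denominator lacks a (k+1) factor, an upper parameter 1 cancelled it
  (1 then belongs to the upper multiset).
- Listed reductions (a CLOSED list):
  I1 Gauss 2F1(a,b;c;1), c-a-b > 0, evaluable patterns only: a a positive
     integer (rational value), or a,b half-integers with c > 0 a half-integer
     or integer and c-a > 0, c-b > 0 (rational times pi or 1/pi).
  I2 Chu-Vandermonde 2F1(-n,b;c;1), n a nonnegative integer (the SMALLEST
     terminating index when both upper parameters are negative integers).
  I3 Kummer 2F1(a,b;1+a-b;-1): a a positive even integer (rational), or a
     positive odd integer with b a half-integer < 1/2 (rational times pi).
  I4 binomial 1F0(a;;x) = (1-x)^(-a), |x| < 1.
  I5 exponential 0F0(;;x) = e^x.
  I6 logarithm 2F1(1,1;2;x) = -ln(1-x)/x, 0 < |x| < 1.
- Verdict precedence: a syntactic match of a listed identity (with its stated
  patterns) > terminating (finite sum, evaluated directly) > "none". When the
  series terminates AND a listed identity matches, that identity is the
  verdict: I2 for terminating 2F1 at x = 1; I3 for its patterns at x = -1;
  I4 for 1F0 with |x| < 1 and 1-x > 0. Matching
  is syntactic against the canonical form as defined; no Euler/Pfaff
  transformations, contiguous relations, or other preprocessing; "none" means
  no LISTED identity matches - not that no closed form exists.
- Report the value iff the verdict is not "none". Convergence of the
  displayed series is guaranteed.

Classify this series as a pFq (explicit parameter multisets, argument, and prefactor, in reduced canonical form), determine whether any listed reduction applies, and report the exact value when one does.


Key observation: t_0 being -\frac{1}{3}, the running product (C = -1/3, x = -1/2) telescopes to a rising factorial.
Term ratio: r(k) = -\frac{1}{2} * (k+\frac{1}{3}) / [(k+1)] - rational; roots negated = parameters, x = -\frac{1}{2}, C = -\frac{1}{3}.

Prefactor -\frac{1}{3}, argument -\frac{1}{2}: 1F0 with upper {\frac{1}{3}} over lower {-}. Verdict: binomial (I4) fires (the 1F0 binomial series: exponent -1/3, x = -\frac{1}{2}). Sum: \left(-\frac{1}{3}\right) \cdot \left(\frac{3}{2}\right)^{-\frac{1}{3}}.


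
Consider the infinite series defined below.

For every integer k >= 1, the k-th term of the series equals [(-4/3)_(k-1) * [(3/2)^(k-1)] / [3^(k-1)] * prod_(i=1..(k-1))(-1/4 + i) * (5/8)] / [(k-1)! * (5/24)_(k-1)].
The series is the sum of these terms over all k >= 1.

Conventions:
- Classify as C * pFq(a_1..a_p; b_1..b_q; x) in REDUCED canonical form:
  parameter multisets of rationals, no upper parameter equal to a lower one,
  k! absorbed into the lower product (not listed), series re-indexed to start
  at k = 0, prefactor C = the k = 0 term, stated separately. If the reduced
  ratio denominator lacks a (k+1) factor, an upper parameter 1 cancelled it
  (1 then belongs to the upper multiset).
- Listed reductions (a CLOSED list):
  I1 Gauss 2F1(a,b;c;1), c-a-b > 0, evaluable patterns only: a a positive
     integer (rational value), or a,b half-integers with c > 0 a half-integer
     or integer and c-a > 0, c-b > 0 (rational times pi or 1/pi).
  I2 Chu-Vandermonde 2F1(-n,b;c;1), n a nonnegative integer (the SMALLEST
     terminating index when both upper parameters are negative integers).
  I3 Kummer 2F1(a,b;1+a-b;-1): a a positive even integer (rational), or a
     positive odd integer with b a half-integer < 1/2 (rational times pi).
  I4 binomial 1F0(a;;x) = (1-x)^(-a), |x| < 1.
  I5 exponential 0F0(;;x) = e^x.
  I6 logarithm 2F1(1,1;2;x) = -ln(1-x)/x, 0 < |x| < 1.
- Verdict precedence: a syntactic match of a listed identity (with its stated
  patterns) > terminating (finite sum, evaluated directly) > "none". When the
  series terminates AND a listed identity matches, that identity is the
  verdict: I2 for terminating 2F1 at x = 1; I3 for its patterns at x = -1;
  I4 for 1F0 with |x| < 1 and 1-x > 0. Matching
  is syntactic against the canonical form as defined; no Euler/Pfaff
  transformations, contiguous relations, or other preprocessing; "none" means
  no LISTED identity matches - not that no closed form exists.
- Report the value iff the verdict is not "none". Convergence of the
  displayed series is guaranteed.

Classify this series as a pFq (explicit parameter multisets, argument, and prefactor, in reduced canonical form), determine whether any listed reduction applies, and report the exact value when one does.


The series (x = 1/2) is 2F1: upper {-4/3, 3/4}, lower {5/24}, prefactor 5/8. Verdict: none. Every listed pattern misses the 2F1 form at 1/2, upper {-4/3, 3/4}.

Key observation: x = (1/2) and the running product (C = 5/8) telescopes to a rising factorial.
Adjacent-term ratio: r(k) = (1/2) * (k-4/3) (k+3/4) / [(k+5/24) (k+1)] - rational in k. x = (1/2); t_0 = 5/8; negate the roots.


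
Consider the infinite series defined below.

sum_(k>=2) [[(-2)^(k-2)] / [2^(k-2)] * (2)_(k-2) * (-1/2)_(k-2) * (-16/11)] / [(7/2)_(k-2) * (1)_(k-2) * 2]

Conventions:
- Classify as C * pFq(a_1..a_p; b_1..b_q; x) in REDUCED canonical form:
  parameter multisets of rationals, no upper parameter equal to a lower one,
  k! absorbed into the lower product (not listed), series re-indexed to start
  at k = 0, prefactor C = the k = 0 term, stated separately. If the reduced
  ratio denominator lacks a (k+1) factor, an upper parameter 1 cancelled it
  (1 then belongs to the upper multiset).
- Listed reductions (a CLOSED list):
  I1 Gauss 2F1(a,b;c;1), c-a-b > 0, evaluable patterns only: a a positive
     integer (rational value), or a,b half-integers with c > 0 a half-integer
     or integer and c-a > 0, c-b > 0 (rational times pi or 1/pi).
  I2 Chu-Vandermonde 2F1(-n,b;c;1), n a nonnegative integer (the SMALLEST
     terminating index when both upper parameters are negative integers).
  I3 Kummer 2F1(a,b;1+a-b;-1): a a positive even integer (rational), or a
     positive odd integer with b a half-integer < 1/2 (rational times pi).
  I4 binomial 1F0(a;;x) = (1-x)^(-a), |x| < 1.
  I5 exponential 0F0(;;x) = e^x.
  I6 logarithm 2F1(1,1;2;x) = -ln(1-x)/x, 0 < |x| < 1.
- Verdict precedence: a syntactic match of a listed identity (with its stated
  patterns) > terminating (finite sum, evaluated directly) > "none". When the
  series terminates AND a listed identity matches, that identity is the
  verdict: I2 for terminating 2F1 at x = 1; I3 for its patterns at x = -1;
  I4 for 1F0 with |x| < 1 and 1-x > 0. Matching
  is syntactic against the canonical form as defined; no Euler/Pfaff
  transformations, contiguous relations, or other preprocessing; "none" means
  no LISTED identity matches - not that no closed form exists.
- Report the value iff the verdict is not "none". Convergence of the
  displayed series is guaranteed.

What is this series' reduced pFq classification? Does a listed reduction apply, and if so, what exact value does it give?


x = -1 here; the reduced form reads 2F1, upper {-1/2, 2}, lower {7/2}, C = -8/11. Verdict: Kummer's theorem (I3) applies (x = -1; c = 7/2 equals 1+a-b for upper {-1/2, 2}: listed pattern). Hence: -10/11.

Key step: from the first term -8/11: the two k-th powers (C = -8/11, x = -1) combine into one argument.
Adjacent-term ratio: r(k) = (-1) * (k-1/2) (k+2) / [(k+7/2) (k+1)] - rational; roots negated = parameters, x = (-1), C = -8/11.


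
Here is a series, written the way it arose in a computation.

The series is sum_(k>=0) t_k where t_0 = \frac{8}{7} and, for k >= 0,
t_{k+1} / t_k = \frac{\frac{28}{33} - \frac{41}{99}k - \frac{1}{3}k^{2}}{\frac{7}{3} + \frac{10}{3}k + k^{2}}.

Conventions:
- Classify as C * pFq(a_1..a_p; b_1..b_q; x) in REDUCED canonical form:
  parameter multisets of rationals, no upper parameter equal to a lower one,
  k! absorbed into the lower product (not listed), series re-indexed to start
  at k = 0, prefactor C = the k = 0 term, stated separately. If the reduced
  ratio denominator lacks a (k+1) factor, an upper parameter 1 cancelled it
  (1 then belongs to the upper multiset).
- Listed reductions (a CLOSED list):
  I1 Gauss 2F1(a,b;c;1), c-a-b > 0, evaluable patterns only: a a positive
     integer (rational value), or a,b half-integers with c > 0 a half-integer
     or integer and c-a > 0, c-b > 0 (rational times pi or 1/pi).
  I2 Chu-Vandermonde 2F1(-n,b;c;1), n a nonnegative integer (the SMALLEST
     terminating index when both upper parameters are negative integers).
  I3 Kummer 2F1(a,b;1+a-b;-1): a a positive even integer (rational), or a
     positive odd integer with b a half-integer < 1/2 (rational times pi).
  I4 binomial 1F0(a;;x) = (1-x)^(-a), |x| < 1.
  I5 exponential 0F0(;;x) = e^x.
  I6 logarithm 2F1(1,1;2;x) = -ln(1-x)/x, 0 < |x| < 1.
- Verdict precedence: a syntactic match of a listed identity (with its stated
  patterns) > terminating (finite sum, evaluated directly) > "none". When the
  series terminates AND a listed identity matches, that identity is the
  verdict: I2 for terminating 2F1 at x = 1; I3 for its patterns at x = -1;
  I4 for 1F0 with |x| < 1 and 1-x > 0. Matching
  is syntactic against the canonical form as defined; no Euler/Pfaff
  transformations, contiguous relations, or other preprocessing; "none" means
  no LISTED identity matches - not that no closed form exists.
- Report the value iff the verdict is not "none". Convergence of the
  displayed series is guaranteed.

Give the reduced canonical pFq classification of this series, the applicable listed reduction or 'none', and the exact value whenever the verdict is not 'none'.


This is \frac{8}{7} * 1F0(-\frac{12}{11}; -; -\frac{1}{3}) in reduced canonical form. Verdict (x = -\frac{1}{3}): the binomial series (I4) applies (the 1F0 binomial series: exponent 12/11, x = -\frac{1}{3}). Exact value: \frac{8}{7} \cdot \left(\frac{4}{3}\right)^{\frac{12}{11}}.

Key step: t_0 = \frac{8}{7} here, and the parameter 7/3 appears in both the upper and lower lists and cancels.
Ratio: r(k) = -\frac{1}{3} * (k-\frac{12}{11}) / [(k+1)] - rational in k. x = -\frac{1}{3}; t_0 = \frac{8}{7}; negate the roots.


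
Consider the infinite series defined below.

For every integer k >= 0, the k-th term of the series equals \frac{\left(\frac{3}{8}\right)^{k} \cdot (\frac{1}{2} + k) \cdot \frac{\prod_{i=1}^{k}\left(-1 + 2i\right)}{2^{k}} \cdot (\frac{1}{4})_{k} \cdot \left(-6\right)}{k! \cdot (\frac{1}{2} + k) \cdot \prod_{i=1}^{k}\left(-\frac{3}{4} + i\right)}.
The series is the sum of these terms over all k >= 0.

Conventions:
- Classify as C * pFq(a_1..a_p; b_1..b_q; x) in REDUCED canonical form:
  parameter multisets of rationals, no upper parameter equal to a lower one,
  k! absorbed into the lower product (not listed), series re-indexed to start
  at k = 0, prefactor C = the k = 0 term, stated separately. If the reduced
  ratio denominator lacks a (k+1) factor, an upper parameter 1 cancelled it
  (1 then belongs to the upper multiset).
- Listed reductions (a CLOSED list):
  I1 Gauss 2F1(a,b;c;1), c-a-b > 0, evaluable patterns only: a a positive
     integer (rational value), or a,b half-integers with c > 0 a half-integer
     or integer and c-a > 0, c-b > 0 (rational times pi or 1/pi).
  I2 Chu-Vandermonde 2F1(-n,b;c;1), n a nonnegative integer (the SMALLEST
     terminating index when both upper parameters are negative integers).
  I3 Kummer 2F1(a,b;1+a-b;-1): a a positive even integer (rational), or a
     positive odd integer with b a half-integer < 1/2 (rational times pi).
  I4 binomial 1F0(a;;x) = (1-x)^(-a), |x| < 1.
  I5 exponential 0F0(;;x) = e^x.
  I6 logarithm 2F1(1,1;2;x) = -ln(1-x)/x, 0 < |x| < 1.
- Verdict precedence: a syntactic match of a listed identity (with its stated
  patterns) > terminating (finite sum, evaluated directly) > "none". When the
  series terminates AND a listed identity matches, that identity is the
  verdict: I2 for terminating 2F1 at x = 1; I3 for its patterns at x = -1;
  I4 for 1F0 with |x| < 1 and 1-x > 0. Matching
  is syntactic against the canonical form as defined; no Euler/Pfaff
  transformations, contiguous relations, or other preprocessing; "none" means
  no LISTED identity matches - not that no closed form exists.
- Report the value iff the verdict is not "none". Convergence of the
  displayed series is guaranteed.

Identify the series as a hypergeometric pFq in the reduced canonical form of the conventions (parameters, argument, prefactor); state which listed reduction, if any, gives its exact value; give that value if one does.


The tell: with t_0 = -6, the factor k + 1/2 cancels (top and bottom), leaving prefactor -6.
Term ratio: r(k) = \frac{3}{8} * (k+\frac{1}{2}) / [(k+1)] - rational in k, leading ratio \frac{3}{8}; with t_0 = -6, classification follows.

Reduced: x = \frac{3}{8}, 1F0, upper = {\frac{1}{2}}, lower = {-}, C = -6. Verdict: the I4 binomial reduction matches (the 1F0 binomial series: exponent -1/2, x = \frac{3}{8}). Hence: \left(-6\right) \cdot \left(\frac{5}{8}\right)^{-\frac{1}{2}}.


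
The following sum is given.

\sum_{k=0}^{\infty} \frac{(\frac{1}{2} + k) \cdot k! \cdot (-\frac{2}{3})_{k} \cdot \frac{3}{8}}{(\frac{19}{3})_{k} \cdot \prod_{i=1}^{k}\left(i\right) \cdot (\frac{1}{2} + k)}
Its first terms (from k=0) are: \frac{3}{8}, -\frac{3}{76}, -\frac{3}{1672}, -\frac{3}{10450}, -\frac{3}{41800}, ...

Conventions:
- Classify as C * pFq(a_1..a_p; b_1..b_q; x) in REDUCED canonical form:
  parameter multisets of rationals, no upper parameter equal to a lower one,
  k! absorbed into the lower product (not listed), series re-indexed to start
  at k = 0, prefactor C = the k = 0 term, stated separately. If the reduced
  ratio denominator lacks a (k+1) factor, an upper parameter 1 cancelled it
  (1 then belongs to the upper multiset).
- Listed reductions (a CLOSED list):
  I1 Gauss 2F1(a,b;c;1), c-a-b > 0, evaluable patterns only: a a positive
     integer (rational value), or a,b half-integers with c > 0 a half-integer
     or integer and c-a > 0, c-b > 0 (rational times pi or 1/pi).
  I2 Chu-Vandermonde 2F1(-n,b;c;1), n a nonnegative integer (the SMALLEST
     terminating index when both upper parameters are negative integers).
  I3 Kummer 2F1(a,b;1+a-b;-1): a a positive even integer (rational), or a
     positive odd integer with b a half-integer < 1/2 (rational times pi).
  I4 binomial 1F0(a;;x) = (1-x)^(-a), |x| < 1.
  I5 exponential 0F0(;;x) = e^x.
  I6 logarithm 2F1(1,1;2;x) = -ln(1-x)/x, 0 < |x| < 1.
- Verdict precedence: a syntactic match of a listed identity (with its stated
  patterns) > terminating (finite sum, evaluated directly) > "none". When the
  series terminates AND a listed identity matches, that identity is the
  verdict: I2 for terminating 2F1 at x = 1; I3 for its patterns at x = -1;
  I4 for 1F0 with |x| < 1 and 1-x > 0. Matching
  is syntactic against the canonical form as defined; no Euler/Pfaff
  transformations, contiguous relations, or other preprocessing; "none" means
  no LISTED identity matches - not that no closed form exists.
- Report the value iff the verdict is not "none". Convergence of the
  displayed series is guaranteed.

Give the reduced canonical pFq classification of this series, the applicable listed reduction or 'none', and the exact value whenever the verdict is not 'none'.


Key observation: t_0 = \frac{3}{8} here, and the factorial ratio (C = 3/8) (k+a-1)!/(a-1)! is a rising factorial (a)_k.
Term ratio: r(k) = 1 * (k-\frac{2}{3}) (k+1) / [(k+\frac{19}{3}) (k+1)] - rational in k, leading ratio 1; with t_0 = \frac{3}{8}, classification follows.

At argument 1: a 2F1 with upper {-\frac{2}{3}, 1}, lower {\frac{19}{3}}, scaled by C = \frac{3}{8}. Verdict: this is Gauss's theorem (I1) (x = 1: the Gamma ratio telescopes since c-a-b = 6 > 0 and a = 1 in Z>0). Exact value: \frac{1}{3}.


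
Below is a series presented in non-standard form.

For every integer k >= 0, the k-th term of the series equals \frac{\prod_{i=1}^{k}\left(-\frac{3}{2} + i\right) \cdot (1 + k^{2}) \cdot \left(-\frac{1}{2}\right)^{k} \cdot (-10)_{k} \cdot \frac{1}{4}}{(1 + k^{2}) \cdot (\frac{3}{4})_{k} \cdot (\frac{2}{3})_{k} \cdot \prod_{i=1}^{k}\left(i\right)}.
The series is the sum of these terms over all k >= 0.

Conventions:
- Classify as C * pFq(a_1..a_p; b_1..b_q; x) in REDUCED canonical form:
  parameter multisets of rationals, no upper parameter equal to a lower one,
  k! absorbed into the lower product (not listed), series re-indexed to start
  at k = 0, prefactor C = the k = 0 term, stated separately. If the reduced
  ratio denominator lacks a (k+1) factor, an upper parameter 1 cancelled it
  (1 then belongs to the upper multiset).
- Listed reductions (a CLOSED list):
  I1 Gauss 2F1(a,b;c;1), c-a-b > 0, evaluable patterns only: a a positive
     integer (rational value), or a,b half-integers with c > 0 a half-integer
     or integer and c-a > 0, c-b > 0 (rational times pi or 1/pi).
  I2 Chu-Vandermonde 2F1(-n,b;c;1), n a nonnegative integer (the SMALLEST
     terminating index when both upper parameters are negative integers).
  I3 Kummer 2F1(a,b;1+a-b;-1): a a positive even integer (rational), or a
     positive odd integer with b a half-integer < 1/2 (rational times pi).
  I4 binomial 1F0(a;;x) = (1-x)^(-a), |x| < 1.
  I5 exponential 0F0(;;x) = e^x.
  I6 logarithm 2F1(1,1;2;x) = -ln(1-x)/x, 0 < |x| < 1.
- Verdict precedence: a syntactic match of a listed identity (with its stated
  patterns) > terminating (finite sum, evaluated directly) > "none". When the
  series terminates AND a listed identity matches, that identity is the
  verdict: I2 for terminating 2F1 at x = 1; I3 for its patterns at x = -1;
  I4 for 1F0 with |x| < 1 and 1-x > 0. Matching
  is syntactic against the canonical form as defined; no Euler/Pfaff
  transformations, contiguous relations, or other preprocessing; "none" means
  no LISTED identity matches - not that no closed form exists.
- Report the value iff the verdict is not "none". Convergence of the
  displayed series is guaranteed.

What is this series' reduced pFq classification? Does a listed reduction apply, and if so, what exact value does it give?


Classification (C = \frac{1}{4}): 2F2 with upper {-10, -\frac{1}{2}}, lower {\frac{2}{3}, \frac{3}{4}}, argument x = -\frac{1}{2}. Verdict: terminating - upper -10 stops the sum at k = 10; the 11 terms are added exactly. Value: -\frac{70866657713270821}{43299672749132800}.

Key observation: x = -\frac{1}{2} and the running product (C = 1/4) telescopes to a rising factorial.
Term ratio: r(k) = -\frac{1}{2} * (k-10) (k-\frac{1}{2}) / [(k+\frac{2}{3}) (k+\frac{3}{4}) (k+1)] - poly over poly, x = -\frac{1}{2} from leading terms; C = \frac{1}{4} at k = 0.


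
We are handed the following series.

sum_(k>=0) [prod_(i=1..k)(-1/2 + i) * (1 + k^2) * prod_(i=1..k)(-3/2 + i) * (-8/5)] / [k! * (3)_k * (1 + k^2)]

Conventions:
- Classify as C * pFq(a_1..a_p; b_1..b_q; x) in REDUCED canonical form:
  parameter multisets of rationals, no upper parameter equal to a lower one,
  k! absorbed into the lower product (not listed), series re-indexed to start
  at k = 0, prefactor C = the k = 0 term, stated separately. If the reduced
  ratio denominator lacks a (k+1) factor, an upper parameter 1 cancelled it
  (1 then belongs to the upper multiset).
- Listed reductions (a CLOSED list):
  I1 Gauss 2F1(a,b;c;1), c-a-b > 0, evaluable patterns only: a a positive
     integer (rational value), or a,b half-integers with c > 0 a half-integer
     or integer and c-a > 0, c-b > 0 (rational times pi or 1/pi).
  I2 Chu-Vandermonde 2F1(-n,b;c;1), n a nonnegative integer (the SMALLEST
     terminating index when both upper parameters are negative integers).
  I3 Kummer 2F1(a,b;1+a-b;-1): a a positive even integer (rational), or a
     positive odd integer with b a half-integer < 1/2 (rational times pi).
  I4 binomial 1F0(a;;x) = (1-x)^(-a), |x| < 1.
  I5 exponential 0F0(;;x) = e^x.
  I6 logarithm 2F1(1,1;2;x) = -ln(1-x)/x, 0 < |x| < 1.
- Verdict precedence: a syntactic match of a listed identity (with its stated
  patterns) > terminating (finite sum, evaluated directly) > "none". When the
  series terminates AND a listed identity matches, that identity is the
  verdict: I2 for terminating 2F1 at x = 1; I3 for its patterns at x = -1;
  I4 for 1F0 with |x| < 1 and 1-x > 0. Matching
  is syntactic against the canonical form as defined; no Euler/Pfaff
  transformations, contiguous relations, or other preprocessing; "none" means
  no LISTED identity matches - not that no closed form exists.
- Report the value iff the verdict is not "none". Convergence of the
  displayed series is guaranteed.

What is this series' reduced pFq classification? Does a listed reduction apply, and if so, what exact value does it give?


Canonical form: C = -8/5 times 2F1 with upper {-1/2, 1/2}, lower {3}, x = 1. Verdict: the half-integer Gauss pattern (I1) fires (x = 1; upper {-1/2, 1/2} half-integers, c = 3 in the evaluable pattern). Its exact value is (-1024/225) / pi.

Structural cue: t_0 being -8/5, the factor k^2 + 1 cancels (top and bottom), leaving prefactor -8/5.
Adjacent-term ratio: r(k) = 1 * (k-1/2) (k+1/2) / [(k+3) (k+1)] - rational in k. x = 1; t_0 = -8/5; negate the roots.


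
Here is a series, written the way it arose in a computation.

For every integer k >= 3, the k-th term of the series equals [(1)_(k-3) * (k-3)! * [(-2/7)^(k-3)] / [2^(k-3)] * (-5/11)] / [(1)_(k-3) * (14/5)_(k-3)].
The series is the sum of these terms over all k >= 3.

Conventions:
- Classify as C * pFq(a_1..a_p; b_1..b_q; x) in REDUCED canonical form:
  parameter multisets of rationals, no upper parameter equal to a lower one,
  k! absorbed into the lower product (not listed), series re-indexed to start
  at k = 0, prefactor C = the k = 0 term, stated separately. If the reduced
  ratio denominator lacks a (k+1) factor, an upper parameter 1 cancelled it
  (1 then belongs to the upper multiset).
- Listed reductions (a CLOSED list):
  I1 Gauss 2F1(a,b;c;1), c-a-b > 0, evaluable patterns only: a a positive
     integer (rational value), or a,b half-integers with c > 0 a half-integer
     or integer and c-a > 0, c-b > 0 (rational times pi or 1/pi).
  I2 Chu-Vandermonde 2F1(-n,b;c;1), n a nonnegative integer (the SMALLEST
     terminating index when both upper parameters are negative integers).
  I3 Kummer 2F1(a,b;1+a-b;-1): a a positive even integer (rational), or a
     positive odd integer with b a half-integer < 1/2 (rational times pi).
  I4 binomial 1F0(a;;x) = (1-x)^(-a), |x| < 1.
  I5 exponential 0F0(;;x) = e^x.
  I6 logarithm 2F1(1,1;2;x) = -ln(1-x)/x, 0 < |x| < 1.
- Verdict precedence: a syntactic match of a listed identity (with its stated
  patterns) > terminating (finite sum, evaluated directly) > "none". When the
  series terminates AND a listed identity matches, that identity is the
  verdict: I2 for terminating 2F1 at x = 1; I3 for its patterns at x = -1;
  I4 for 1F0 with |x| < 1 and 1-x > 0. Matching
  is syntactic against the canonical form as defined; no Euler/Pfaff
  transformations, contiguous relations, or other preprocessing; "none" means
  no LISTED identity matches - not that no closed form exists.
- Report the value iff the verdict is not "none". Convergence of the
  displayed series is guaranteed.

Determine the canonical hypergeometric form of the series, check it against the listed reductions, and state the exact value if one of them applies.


Reduced: x = -1/7, 2F1, upper = {1, 1}, lower = {14/5}, C = -5/11. Verdict: none - this 2F1 at x = -1/7 matches no listed pattern, and upper {1, 1} holds no stopper.

First insight: from the first term -5/11: the factorial ratio (C = -5/11, x = -1/7) (k+a-1)!/(a-1)! is a rising factorial (a)_k.
Ratio: r(k) = (-1/7) * (k+1) (k+1) / [(k+14/5) (k+1)] - rational in k, leading ratio (-1/7); with t_0 = -5/11, classification follows.


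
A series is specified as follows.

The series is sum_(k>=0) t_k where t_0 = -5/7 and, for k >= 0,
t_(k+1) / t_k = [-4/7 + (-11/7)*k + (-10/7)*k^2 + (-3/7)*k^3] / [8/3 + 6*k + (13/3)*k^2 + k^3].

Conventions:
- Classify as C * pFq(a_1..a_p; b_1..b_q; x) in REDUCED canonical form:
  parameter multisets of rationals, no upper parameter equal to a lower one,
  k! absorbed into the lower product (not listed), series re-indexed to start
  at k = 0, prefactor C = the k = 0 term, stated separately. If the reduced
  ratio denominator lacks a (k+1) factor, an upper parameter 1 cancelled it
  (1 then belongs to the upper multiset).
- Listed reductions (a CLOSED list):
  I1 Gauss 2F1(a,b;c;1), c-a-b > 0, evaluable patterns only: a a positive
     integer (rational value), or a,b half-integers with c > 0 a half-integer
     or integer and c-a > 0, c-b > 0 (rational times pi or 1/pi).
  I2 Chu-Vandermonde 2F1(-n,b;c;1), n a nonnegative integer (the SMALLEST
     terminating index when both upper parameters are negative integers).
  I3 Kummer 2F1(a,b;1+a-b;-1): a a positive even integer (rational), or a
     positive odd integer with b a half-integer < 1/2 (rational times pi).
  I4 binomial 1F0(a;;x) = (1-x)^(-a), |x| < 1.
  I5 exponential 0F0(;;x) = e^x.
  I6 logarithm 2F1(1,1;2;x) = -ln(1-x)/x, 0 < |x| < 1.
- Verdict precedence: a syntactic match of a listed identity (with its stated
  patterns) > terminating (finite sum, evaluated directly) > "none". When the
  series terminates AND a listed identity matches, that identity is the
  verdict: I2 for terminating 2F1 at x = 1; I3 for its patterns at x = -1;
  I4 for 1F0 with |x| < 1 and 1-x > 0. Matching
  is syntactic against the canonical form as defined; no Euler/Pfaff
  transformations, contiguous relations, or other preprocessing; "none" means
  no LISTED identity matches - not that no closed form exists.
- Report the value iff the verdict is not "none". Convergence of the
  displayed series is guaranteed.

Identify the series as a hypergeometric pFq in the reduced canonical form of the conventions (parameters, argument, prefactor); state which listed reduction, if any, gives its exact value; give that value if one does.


Reduced: x = -3/7, 2F1, upper = {1, 1}, lower = {2}, C = -5/7. Verdict: the I6 logarithm reduction matches (the logarithm: parameters (1,1;2), x = -3/7). Sum: (-5/3) * ln(10/7).

Key step: x = (-3/7) and factor the ratio over Q (C = -5/7, x = -3/7): negated roots = parameters.
Step ratio: r(k) = (-3/7) * (k+1) (k+1) / [(k+2) (k+1)] - rational; roots negated = parameters, x = (-3/7), C = -5/7.


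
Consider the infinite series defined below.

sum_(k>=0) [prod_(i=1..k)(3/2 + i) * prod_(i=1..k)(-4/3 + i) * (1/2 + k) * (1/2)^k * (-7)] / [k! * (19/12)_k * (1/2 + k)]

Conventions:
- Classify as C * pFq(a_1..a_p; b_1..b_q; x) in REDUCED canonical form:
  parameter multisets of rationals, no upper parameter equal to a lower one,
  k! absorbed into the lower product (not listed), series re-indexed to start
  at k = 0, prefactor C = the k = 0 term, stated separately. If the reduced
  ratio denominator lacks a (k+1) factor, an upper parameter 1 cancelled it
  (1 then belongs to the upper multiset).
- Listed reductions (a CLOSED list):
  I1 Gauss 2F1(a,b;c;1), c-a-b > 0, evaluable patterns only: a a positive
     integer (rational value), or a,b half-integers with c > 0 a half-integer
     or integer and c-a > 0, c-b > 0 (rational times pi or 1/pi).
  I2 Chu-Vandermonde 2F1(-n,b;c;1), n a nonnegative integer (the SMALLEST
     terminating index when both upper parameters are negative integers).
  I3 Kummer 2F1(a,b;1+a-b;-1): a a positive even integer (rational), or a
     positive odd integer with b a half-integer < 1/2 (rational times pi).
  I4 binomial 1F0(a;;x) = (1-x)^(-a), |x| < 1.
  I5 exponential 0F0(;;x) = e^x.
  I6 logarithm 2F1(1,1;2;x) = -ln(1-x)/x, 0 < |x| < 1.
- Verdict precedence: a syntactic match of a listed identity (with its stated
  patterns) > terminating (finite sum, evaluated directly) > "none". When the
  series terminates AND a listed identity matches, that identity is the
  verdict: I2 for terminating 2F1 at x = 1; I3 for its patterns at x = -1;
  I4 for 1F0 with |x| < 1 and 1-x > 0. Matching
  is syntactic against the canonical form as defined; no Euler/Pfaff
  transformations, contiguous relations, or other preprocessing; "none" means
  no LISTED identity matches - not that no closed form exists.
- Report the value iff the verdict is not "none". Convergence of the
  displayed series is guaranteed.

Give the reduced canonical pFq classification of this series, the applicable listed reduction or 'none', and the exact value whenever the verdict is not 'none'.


x = 1/2 here; the reduced form reads 2F1, upper {-1/3, 5/2}, lower {19/12}, C = -7. Verdict: none (x = 1/2): each listed identity misses the multisets {-1/3, 5/2} ; {19/12}.

Key step: with t_0 = -7, the running product (C = -7) telescopes to a rising factorial.
Consecutive-term ratio: r(k) = (1/2) * (k-1/3) (k+5/2) / [(k+19/12) (k+1)] - rational in k. x = (1/2); t_0 = -7; negate the roots.


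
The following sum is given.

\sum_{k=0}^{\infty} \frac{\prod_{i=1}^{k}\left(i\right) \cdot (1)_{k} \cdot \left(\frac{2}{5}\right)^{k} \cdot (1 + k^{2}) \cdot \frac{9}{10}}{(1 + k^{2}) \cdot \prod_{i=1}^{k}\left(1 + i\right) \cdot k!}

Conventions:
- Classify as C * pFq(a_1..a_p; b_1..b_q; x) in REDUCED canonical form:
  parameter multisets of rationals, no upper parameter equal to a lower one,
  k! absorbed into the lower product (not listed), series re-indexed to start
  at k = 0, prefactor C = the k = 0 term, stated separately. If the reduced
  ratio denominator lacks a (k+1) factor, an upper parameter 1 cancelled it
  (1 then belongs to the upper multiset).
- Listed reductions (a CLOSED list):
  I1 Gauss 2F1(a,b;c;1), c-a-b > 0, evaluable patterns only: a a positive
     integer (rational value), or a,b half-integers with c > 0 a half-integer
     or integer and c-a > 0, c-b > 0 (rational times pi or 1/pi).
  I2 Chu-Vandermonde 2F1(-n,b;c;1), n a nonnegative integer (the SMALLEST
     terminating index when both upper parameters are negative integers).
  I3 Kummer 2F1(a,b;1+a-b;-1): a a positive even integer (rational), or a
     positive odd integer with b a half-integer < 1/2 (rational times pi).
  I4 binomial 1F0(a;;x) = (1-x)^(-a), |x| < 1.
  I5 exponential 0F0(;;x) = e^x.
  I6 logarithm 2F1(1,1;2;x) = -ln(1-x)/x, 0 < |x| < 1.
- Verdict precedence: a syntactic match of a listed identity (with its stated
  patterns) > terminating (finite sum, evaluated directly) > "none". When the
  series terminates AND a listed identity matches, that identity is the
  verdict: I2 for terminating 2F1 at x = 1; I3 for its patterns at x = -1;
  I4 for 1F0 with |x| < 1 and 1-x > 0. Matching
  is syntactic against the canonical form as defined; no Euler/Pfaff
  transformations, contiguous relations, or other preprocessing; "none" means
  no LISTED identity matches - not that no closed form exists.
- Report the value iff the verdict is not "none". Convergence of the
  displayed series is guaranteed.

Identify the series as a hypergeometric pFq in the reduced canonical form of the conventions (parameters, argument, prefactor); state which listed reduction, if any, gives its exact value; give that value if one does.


Prefactor \frac{9}{10}, argument \frac{2}{5}: 2F1 with upper {1, 1} over lower {2}. Verdict: this is the logarithmic series (I6) (the logarithm: parameters (1,1;2), x = \frac{2}{5}). Hence: \left(-\frac{9}{4}\right) \cdot \ln\left(\frac{3}{5}\right).

Key observation: with t_0 = \frac{9}{10}, the lower running product (C = 9/10) is a rising factorial.
Consecutive-term ratio: r(k) = \frac{2}{5} * (k+1) (k+1) / [(k+2) (k+1)] ; factor over Q: parameters, x = \frac{2}{5}, and C = \frac{9}{10}.


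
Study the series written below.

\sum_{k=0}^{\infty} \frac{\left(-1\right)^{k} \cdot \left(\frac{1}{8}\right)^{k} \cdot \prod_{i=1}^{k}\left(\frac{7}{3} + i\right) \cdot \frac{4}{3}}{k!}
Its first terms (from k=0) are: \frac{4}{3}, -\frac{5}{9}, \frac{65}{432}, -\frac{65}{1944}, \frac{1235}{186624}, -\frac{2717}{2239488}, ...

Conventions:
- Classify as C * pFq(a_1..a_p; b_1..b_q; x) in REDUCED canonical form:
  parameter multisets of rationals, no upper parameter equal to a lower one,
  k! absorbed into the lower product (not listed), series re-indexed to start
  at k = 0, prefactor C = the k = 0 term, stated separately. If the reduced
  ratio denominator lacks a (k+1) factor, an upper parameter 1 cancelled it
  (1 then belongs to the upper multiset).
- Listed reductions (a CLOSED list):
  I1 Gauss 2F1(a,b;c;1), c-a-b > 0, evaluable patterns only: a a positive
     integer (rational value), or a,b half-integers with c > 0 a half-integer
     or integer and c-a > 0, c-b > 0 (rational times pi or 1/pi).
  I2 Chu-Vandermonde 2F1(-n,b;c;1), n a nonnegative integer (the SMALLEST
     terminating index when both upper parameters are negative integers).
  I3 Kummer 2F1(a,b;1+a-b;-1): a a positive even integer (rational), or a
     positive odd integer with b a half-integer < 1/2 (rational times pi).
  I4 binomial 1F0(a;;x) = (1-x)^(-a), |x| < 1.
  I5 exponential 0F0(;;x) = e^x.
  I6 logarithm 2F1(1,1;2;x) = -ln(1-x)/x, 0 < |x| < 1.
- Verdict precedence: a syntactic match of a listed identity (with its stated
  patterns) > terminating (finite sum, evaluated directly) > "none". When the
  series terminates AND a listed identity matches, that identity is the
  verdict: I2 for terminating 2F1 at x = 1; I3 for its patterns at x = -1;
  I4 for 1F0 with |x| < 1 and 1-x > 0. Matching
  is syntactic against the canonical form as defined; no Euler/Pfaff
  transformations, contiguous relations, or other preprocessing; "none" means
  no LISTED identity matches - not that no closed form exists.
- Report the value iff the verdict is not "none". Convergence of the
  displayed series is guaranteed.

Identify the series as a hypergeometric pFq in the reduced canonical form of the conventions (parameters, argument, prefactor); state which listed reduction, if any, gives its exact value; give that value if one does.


Key observation: t_0 being \frac{4}{3}, the (-1)^k factor (C = 4/3) folds into the argument's sign.
Adjacent-term ratio: r(k) = -\frac{1}{8} * (k+\frac{10}{3}) / [(k+1)] - rational; roots negated = parameters, x = -\frac{1}{8}, C = \frac{4}{3}.

At argument -\frac{1}{8}: a 1F0 with upper {\frac{10}{3}}, lower {-}, scaled by C = \frac{4}{3}. Verdict: the binomial series (I4) fires (the 1F0 binomial series: exponent -10/3, x = -\frac{1}{8}). Its exact value is \frac{4}{3} \cdot \left(\frac{9}{8}\right)^{-\frac{10}{3}}.


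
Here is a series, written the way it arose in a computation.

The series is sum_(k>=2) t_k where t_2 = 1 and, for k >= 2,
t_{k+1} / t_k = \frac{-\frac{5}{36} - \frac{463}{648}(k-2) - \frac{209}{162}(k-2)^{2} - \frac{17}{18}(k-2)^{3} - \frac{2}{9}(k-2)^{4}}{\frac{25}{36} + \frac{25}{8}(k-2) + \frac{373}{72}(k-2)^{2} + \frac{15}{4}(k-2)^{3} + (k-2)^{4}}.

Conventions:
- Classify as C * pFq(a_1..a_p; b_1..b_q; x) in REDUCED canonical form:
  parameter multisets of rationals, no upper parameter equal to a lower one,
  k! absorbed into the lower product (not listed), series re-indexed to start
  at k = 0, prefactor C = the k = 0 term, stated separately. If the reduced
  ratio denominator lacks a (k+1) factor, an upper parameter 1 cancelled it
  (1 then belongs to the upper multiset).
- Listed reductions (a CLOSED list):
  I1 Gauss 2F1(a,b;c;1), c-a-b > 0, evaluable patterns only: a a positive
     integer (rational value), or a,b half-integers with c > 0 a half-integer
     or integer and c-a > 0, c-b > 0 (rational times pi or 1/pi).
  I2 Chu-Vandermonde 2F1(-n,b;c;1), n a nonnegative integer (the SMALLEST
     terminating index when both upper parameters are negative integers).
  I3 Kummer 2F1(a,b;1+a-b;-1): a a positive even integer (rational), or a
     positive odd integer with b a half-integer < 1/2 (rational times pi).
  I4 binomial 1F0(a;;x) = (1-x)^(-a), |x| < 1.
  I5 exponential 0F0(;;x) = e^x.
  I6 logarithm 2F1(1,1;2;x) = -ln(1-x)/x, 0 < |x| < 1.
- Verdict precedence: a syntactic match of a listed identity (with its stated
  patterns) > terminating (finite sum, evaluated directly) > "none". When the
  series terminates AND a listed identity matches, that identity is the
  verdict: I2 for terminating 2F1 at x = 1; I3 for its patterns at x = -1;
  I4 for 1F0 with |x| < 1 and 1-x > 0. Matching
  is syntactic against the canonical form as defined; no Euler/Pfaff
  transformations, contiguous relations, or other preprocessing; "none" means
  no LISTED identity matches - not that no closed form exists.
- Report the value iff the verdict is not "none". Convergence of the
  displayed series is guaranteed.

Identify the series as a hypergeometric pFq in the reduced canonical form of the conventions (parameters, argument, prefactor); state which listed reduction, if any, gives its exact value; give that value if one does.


Prefactor 1, argument -\frac{2}{9}: 2F1 with upper {\frac{1}{2}, \frac{9}{4}} over lower {\frac{5}{4}}. Verdict: none - at argument -\frac{2}{9} the multisets {\frac{1}{2}, \frac{9}{4}} ; {\frac{5}{4}} match no listed identity.

Key step: x = -\frac{2}{9} and the parameter 5/6 appears in both the upper and lower lists and cancels (alongside the other common factor).
Step ratio: r(k) = -\frac{2}{9} * (k+\frac{1}{2}) (k+\frac{9}{4}) / [(k+\frac{5}{4}) (k+1)] - rational; roots negated = parameters, x = -\frac{2}{9}, C = 1.


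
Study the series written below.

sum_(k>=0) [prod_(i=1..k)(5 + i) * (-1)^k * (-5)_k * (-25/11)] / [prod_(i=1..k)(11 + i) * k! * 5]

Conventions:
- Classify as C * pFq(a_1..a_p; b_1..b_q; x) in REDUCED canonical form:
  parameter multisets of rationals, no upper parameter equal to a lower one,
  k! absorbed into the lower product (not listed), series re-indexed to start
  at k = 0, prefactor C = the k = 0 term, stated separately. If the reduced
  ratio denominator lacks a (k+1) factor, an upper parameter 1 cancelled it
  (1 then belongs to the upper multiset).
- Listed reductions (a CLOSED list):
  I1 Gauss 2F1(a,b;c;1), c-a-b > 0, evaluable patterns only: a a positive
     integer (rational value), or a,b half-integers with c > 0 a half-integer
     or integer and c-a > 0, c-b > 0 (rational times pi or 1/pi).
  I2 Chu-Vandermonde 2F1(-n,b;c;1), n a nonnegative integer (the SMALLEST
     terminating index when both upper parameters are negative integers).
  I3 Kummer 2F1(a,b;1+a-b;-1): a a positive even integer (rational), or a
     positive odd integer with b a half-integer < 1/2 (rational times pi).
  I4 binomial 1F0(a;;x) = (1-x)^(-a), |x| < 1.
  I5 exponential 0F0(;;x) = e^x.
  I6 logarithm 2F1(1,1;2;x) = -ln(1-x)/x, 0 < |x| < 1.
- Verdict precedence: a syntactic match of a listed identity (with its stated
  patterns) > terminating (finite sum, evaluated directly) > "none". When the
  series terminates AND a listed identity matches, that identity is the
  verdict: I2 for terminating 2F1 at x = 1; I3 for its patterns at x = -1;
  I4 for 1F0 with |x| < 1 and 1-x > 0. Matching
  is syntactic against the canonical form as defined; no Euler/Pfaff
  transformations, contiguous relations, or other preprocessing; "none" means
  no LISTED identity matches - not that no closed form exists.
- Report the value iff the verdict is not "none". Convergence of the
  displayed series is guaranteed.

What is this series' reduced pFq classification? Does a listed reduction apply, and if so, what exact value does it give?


At argument -1: a 2F1 with upper {-5, 6}, lower {12}, scaled by C = -5/11. Verdict (x = -1): Kummer's theorem (I3) applies (x = -1; c = 12 equals 1+a-b for upper {-5, 6}: listed pattern). Sum: -15/4.

The tell: from the first term -5/11: the constant factors (C = -5/11) combine into one prefactor.
Adjacent-term ratio: r(k) = (-1) * (k-5) (k+6) / [(k+12) (k+1)] - poly over poly, x = (-1) from leading terms; C = -5/11 at k = 0.
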